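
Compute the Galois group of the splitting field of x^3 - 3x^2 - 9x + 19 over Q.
C_3, A_3

The polynomial is an irreducible cubic over Q and its discriminant is 5184 = 72^2, a perfect square. For an irreducible cubic, a square discriminant forces the Galois group to be A_3, the cyclic group of order 3.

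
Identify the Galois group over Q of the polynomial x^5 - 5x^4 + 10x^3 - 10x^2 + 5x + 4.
The polynomial f is an irreducible quintic over Q, so G = Gal(f/Q) is a transitive subgroup of S_5: one of C_5 (5T1, order 5), D_5 (5T2, order 10), F_20 (5T3, order 20), A_5 (5T4, order 60) or S_5 (5T5, order 120). The discriminant of f is 1953125, which is not a perfect square, so G is not contained in A_5. The transitive groups of degree 5 not contained in A_5 are: F_20 (5T3, order 20), S_5 (5T5, order 120). By Dedekind's theorem, for a prime p not dividing disc(f) the degrees of the irreducible factors of f mod p form the cycle type of an element of G. Factoring f modulo the 18 such primes p <= 67 (skipping 5, which divides the discriminant), each new pattern first appears at: mod 2: f = (x)(x^4 + x^3 + 1), pattern 4+1; mod 11: f = (x^5 + 6x^4 + 10x^3 + x^2 + 5x + 4), pattern 5; mod 19: f = (x + 5)(x^2 + 3x + 13)(x^2 + 6x + 10), pattern 2+2+1; mod 31: f = (x + 6)(x + 13)(x + 18)(x + 24)(x + 27), pattern 1+1+1+1+1. No other pattern occurs in this range, so the set of observed cycle types is {4+1, 5, 2+2+1, 1+1+1+1+1}. The candidates containing elements of all these cycle types are F_20 (5T3) of order 20, S_5 (5T5) of order 120; the others are excluded. The observed types are precisely the cycle types that occur in F_20 (5T3). Each of the other remaining candidates has further cycle types, and by the Chebotarev density theorem the matching factorization patterns would occur for a proportion of primes equal to their share of the group: S_5 (5T5) additionally contains elements of type 3+2, 3+1+1, 2+1+1+1 (50 of its 120 elements, about 42% of primes). None of the 18 primes tested shows any such pattern (for each of these groups the chance of that is below 10^-4), which rules them out. Hence G = F_20 (5T3), of order 20.

5T3: F_20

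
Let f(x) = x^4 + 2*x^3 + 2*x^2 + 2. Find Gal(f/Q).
A_4 (order 12)

The polynomial is an irreducible quartic over Q and its discriminant is 3136 = 56^2, a perfect square, so the Galois group is contained in A_4. The resolvent cubic y^3 - 2*y^2 - 8*y + 8 is irreducible over Q. An irreducible resolvent with square discriminant gives A_4.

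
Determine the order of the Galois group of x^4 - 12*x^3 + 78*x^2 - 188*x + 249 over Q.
12

The degree of the splitting field over Q equals the order of the Galois group, so first determine the group. The polynomial is an irreducible quartic over Q and its discriminant is 1358954496 = 36864^2, a perfect square, so the Galois group is contained in A_4. The resolvent cubic y^3 - 78*y^2 + 1260*y + 6488 is irreducible over Q. An irreducible resolvent with square discriminant gives A_4. The Galois group A_4 (4T4) has order 12, so the splitting field has degree 12 over Q.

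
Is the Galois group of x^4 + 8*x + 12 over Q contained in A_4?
Yes

The polynomial is irreducible of degree 4 over Q. Its discriminant is 331776 = 576^2, a perfect square. A Galois group lies in the alternating group exactly when the discriminant is a square in Q, so the Galois group (A_4) is contained in A_4.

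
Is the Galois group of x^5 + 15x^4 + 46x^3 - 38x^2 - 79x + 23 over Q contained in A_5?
The polynomial is irreducible of degree 5 over Q. Its discriminant is 8121314443264 = 2849792^2, a perfect square. A Galois group lies in the alternating group exactly when the discriminant is a square in Q, so the Galois group (C_5) is contained in A_5.

Yes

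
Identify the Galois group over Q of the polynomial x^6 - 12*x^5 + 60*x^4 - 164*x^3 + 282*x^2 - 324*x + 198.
D_6, the dihedral group of order 12

The polynomial f is an irreducible sextic over Q, so G = Gal(f/Q) is one of the 16 transitive subgroups 6T1, ..., 6T16 of S_6. The discriminant of f is -37744330752, which is not a perfect square, so G is not contained in A_6. The transitive groups of degree 6 not contained in A_6 are: C_6 (6T1, order 6), S_3 (6T2, order 6), D_6 (6T3, order 12), C_3 x S_3 (6T5, order 18), A_4 x C_2 (6T6, order 24), S_4 (6T8, order 24), S_3 x S_3 (6T9, order 36), S_4 x C_2 (6T11, order 48), (S_3 x S_3) : C_2 (6T13, order 72), PGL(2,5) (6T14, order 120), S_6 (6T16, order 720). By Dedekind's theorem, for a prime p not dividing disc(f) the degrees of the irreducible factors of f mod p form the cycle type of an element of G. Factoring f modulo the 79 such primes p <= 421 (skipping 2, 3, 53, which divide the discriminant), each new pattern first appears at: mod 5: f = (x^2 + 3)(x^2 + x + 2)(x^2 + 2x + 3), pattern 2+2+2; mod 7: f = (x^6 + 2x^5 + 4x^4 + 4x^3 + 2x^2 + 5x + 2), pattern 6; mod 11: f = (x)(x + 4)(x^2 + x + 6)(x^2 + 5x + 3), pattern 2+2+1+1; mod 19: f = (x^3 + 13x^2 + 11x + 5)(x^3 + 13x^2 + 13x + 13), pattern 3+3; mod 43: f = (x + 3)(x + 4)(x + 10)(x + 30)(x + 31)(x + 39), pattern 1+1+1+1+1+1. No other pattern occurs in this range, so the set of observed cycle types is {2+2+2, 6, 2+2+1+1, 3+3, 1+1+1+1+1+1}. The candidates containing elements of all these cycle types are D_6 (6T3) of order 12, A_4 x C_2 (6T6) of order 24, S_3 x S_3 (6T9) of order 36, S_4 x C_2 (6T11) of order 48, (S_3 x S_3) : C_2 (6T13) of order 72, PGL(2,5) (6T14) of order 120, S_6 (6T16) of order 720; the others are excluded. The observed types are precisely the cycle types that occur in D_6 (6T3). Each of the other remaining candidates has further cycle types, and by the Chebotarev density theorem the matching factorization patterns would occur for a proportion of primes equal to their share of the group: A_4 x C_2 (6T6) additionally contains elements of type 2+1+1+1+1 (3 of its 24 elements, about 12% of primes); S_3 x S_3 (6T9) additionally contains elements of type 3+1+1+1 (4 of its 36 elements, about 11% of primes); S_4 x C_2 (6T11) additionally contains elements of type 4+2, 4+1+1, 2+1+1+1+1 (15 of its 48 elements, about 31% of primes); (S_3 x S_3) : C_2 (6T13) additionally contains elements of type 4+2, 3+2+1, 3+1+1+1, 2+1+1+1+1 (40 of its 72 elements, about 56% of primes); PGL(2,5) (6T14) additionally contains elements of type 5+1, 4+1+1 (54 of its 120 elements, about 45% of primes); S_6 (6T16) additionally contains elements of type 5+1, 4+2, 4+1+1, 3+2+1, 3+1+1+1, 2+1+1+1+1 (499 of its 720 elements, about 69% of primes). None of the 79 primes tested shows any such pattern (for each of these groups the chance of that is below 10^-4), which rules them out. Hence G = D_6 (6T3), of order 12.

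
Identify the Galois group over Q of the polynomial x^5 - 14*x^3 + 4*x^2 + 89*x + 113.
The polynomial f is an irreducible quintic over Q, so G = Gal(f/Q) is a transitive subgroup of S_5: one of C_5 (5T1, order 5), D_5 (5T2, order 10), F_20 (5T3, order 20), A_5 (5T4, order 60) or S_5 (5T5, order 120). The discriminant of f is 163930301989, which is not a perfect square, so G is not contained in A_5. The transitive groups of degree 5 not contained in A_5 are: F_20 (5T3, order 20), S_5 (5T5, order 120). By Dedekind's theorem, for a prime p not dividing disc(f) the degrees of the irreducible factors of f mod p form the cycle type of an element of G. Factoring f modulo the first such prime p = 2, each new pattern first appears at: mod 2: f = (x^2 + x + 1)(x^3 + x^2 + 1), pattern 3+2. No other pattern occurs in this range, so the set of observed cycle types is {3+2}. Among the candidates above, the only group containing elements of all these cycle types is S_5 (5T5) — F_20 (5T3) lacks at least one of them. Hence G = S_5 (5T5), of order 120.

5T5: S_5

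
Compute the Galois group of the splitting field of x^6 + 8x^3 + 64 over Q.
6T1: C_6

The polynomial f is an irreducible sextic over Q, so G = Gal(f/Q) is one of the 16 transitive subgroups 6T1, ..., 6T16 of S_6. The discriminant of f is -21134460321792, which is not a perfect square, so G is not contained in A_6. The transitive groups of degree 6 not contained in A_6 are: C_6 (6T1, order 6), S_3 (6T2, order 6), D_6 (6T3, order 12), C_3 x S_3 (6T5, order 18), A_4 x C_2 (6T6, order 24), S_4 (6T8, order 24), S_3 x S_3 (6T9, order 36), S_4 x C_2 (6T11, order 48), (S_3 x S_3) : C_2 (6T13, order 72), PGL(2,5) (6T14, order 120), S_6 (6T16, order 720). By Dedekind's theorem, for a prime p not dividing disc(f) the degrees of the irreducible factors of f mod p form the cycle type of an element of G. Factoring f modulo the 37 such primes p <= 167 (skipping 2, 3, which divide the discriminant), each new pattern first appears at: mod 5: f = (x^6 + 3x^3 + 4), pattern 6; mod 7: f = (x^3 + 3)(x^3 + 5), pattern 3+3; mod 17: f = (x^2 + 3x + 4)(x^2 + 6x + 4)(x^2 + 8x + 4), pattern 2+2+2; mod 19: f = (x + 1)(x + 4)(x + 6)(x + 7)(x + 9)(x + 11), pattern 1+1+1+1+1+1. No other pattern occurs in this range, so the set of observed cycle types is {6, 3+3, 2+2+2, 1+1+1+1+1+1}. The candidates containing elements of all these cycle types are C_6 (6T1) of order 6, D_6 (6T3) of order 12, C_3 x S_3 (6T5) of order 18, A_4 x C_2 (6T6) of order 24, S_3 x S_3 (6T9) of order 36, S_4 x C_2 (6T11) of order 48, (S_3 x S_3) : C_2 (6T13) of order 72, PGL(2,5) (6T14) of order 120, S_6 (6T16) of order 720; the others are excluded. The observed types are precisely the cycle types that occur in C_6 (6T1). Each of the other remaining candidates has further cycle types, and by the Chebotarev density theorem the matching factorization patterns would occur for a proportion of primes equal to their share of the group: D_6 (6T3) additionally contains elements of type 2+2+1+1 (3 of its 12 elements, about 25% of primes); C_3 x S_3 (6T5) additionally contains elements of type 3+1+1+1 (4 of its 18 elements, about 22% of primes); A_4 x C_2 (6T6) additionally contains elements of type 2+2+1+1, 2+1+1+1+1 (6 of its 24 elements, about 25% of primes); S_3 x S_3 (6T9) additionally contains elements of type 3+1+1+1, 2+2+1+1 (13 of its 36 elements, about 36% of primes); S_4 x C_2 (6T11) additionally contains elements of type 4+2, 4+1+1, 2+2+1+1, 2+1+1+1+1 (24 of its 48 elements, about 50% of primes); (S_3 x S_3) : C_2 (6T13) additionally contains elements of type 4+2, 3+2+1, 3+1+1+1, 2+2+1+1, 2+1+1+1+1 (49 of its 72 elements, about 68% of primes); PGL(2,5) (6T14) additionally contains elements of type 5+1, 4+1+1, 2+2+1+1 (69 of its 120 elements, about 58% of primes); S_6 (6T16) additionally contains elements of type 5+1, 4+2, 4+1+1, 3+2+1, 3+1+1+1, 2+2+1+1, 2+1+1+1+1 (544 of its 720 elements, about 76% of primes). None of the 37 primes tested shows any such pattern (for each of these groups the chance of that is below 10^-4), which rules them out. Hence G = C_6 (6T1), of order 6.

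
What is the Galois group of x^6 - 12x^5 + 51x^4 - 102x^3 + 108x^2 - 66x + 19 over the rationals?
A_4 x C_2 (also written A4xC2)

The polynomial f is an irreducible sextic over Q, so G = Gal(f/Q) is one of the 16 transitive subgroups 6T1, ..., 6T16 of S_6. The discriminant of f is -151585344, which is not a perfect square, so G is not contained in A_6. The transitive groups of degree 6 not contained in A_6 are: C_6 (6T1, order 6), S_3 (6T2, order 6), D_6 (6T3, order 12), C_3 x S_3 (6T5, order 18), A_4 x C_2 (6T6, order 24), S_4 (6T8, order 24), S_3 x S_3 (6T9, order 36), S_4 x C_2 (6T11, order 48), (S_3 x S_3) : C_2 (6T13, order 72), PGL(2,5) (6T14, order 120), S_6 (6T16, order 720). By Dedekind's theorem, for a prime p not dividing disc(f) the degrees of the irreducible factors of f mod p form the cycle type of an element of G. Factoring f modulo the 33 such primes p <= 151 (skipping 2, 3, 19, which divide the discriminant), each new pattern first appears at: mod 5: f = (x^3 + x + 1)(x^3 + 3x^2 + 4), pattern 3+3; mod 7: f = (x^6 + 2x^5 + 2x^4 + 3x^3 + 3x^2 + 4x + 5), pattern 6; mod 17: f = (x + 10)(x + 14)(x^2 + 5x + 14)(x^2 + 10x + 14), pattern 2+2+1+1; mod 71: f = (x^2 + 7x + 70)(x^2 + 17x + 64)(x^2 + 35x + 23), pattern 2+2+2; mod 107: f = (x + 13)(x + 41)(x + 77)(x + 89)(x^2 + 89x + 73), pattern 2+1+1+1+1. No other pattern occurs in this range, so the set of observed cycle types is {3+3, 6, 2+2+1+1, 2+2+2, 2+1+1+1+1}. The candidates containing elements of all these cycle types are A_4 x C_2 (6T6) of order 24, S_4 x C_2 (6T11) of order 48, (S_3 x S_3) : C_2 (6T13) of order 72, S_6 (6T16) of order 720; the others are excluded. The observed types are precisely the cycle types that occur in A_4 x C_2 (6T6) (apart from the identity). Each of the other remaining candidates has further cycle types, and by the Chebotarev density theorem the matching factorization patterns would occur for a proportion of primes equal to their share of the group: S_4 x C_2 (6T11) additionally contains elements of type 4+2, 4+1+1 (12 of its 48 elements, about 25% of primes); (S_3 x S_3) : C_2 (6T13) additionally contains elements of type 4+2, 3+2+1, 3+1+1+1 (34 of its 72 elements, about 47% of primes); S_6 (6T16) additionally contains elements of type 5+1, 4+2, 4+1+1, 3+2+1, 3+1+1+1 (484 of its 720 elements, about 67% of primes). None of the 33 primes tested shows any such pattern (for each of these groups the chance of that is below 10^-4), which rules them out. Hence G = A_4 x C_2 (6T6), of order 24.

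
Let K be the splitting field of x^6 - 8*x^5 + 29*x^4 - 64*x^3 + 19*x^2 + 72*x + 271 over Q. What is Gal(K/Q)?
(C_3 x C_3) : C_4, the transitive group 6T10 of order 36

The polynomial f is an irreducible sextic over Q, so G = Gal(f/Q) is one of the 16 transitive subgroups 6T1, ..., 6T16 of S_6. The discriminant of f is 564385546240000 = 23756800^2, a perfect square, so G is contained in A_6. The transitive groups of degree 6 contained in A_6 are: A_4 (6T4, order 12), S_4 (6T7, order 24), (C_3 x C_3) : C_4 (6T10, order 36), PSL(2,5) (6T12, order 60), A_6 (6T15, order 360). By Dedekind's theorem, for a prime p not dividing disc(f) the degrees of the irreducible factors of f mod p form the cycle type of an element of G. Factoring f modulo the 19 such primes p <= 79 (skipping 2, 5, 29, which divide the discriminant), each new pattern first appears at: mod 3: f = (x^2 + x + 2)(x^4 + 2x + 2), pattern 4+2; mod 11: f = (x^3 + 7x + 10)(x^3 + 3x^2 + 4), pattern 3+3; mod 19: f = (x + 13)(x + 15)(x^2 + 9x + 10)(x^2 + 12x + 2), pattern 2+2+1+1; mod 61: f = (x + 4)(x + 37)(x + 51)(x^3 + 22x^2 + 36x + 25), pattern 3+1+1+1. No other pattern occurs in this range, so the set of observed cycle types is {4+2, 3+3, 2+2+1+1, 3+1+1+1}. The candidates containing elements of all these cycle types are (C_3 x C_3) : C_4 (6T10) of order 36, A_6 (6T15) of order 360; the others are excluded. The observed types are precisely the cycle types that occur in (C_3 x C_3) : C_4 (6T10) (apart from the identity). Each of the other remaining candidates has further cycle types, and by the Chebotarev density theorem the matching factorization patterns would occur for a proportion of primes equal to their share of the group: A_6 (6T15) additionally contains elements of type 5+1 (144 of its 360 elements, about 40% of primes). None of the 19 primes tested shows any such pattern (for each of these groups the chance of that is below 10^-4), which rules them out. Hence G = (C_3 x C_3) : C_4 (6T10), of order 36.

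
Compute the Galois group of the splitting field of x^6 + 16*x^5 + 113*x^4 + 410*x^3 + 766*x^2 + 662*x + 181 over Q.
The polynomial f is an irreducible sextic over Q, so G = Gal(f/Q) is one of the 16 transitive subgroups 6T1, ..., 6T16 of S_6. The discriminant of f is 3124155230784 = 1767528^2, a perfect square, so G is contained in A_6. The transitive groups of degree 6 contained in A_6 are: A_4 (6T4, order 12), S_4 (6T7, order 24), (C_3 x C_3) : C_4 (6T10, order 36), PSL(2,5) (6T12, order 60), A_6 (6T15, order 360). By Dedekind's theorem, for a prime p not dividing disc(f) the degrees of the irreducible factors of f mod p form the cycle type of an element of G. Factoring f modulo the 33 such primes p <= 151 (skipping 2, 3, 7, which divide the discriminant), each new pattern first appears at: mod 5: f = (x^3 + 2x + 4)(x^3 + x^2 + x + 4), pattern 3+3; mod 13: f = (x + 3)(x + 6)(x^2 + 5)(x^2 + 7x + 1), pattern 2+2+1+1. No other pattern occurs in this range, so the set of observed cycle types is {3+3, 2+2+1+1}. The candidates containing elements of all these cycle types are A_4 (6T4) of order 12, S_4 (6T7) of order 24, (C_3 x C_3) : C_4 (6T10) of order 36, PSL(2,5) (6T12) of order 60, A_6 (6T15) of order 360; the others are excluded. The observed types are precisely the cycle types that occur in A_4 (6T4) (apart from the identity). Each of the other remaining candidates has further cycle types, and by the Chebotarev density theorem the matching factorization patterns would occur for a proportion of primes equal to their share of the group: S_4 (6T7) additionally contains elements of type 4+2 (6 of its 24 elements, about 25% of primes); (C_3 x C_3) : C_4 (6T10) additionally contains elements of type 4+2, 3+1+1+1 (22 of its 36 elements, about 61% of primes); PSL(2,5) (6T12) additionally contains elements of type 5+1 (24 of its 60 elements, about 40% of primes); A_6 (6T15) additionally contains elements of type 5+1, 4+2, 3+1+1+1 (274 of its 360 elements, about 76% of primes). None of the 33 primes tested shows any such pattern (for each of these groups the chance of that is below 10^-4), which rules them out. Hence G = A_4 (6T4), of order 12.

A_4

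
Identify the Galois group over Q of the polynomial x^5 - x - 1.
The polynomial f is an irreducible quintic over Q, so G = Gal(f/Q) is a transitive subgroup of S_5: one of C_5 (5T1, order 5), D_5 (5T2, order 10), F_20 (5T3, order 20), A_5 (5T4, order 60) or S_5 (5T5, order 120). The discriminant of f is 2869, which is not a perfect square, so G is not contained in A_5. The transitive groups of degree 5 not contained in A_5 are: F_20 (5T3, order 20), S_5 (5T5, order 120). By Dedekind's theorem, for a prime p not dividing disc(f) the degrees of the irreducible factors of f mod p form the cycle type of an element of G. Factoring f modulo the first such prime p = 2, each new pattern first appears at: mod 2: f = (x^2 + x + 1)(x^3 + x^2 + 1), pattern 3+2. No other pattern occurs in this range, so the set of observed cycle types is {3+2}. Among the candidates above, the only group containing elements of all these cycle types is S_5 (5T5) — F_20 (5T3) lacks at least one of them. Hence G = S_5 (5T5), of order 120.

S_5 (order 120)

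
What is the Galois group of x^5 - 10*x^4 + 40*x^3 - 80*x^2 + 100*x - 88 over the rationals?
The polynomial f is an irreducible quintic over Q, so G = Gal(f/Q) is a transitive subgroup of S_5: one of C_5 (5T1, order 5), D_5 (5T2, order 10), F_20 (5T3, order 20), A_5 (5T4, order 60) or S_5 (5T5, order 120). The discriminant of f is 1024000000 = 32000^2, a perfect square, so G is contained in A_5. The transitive groups of degree 5 contained in A_5 are: C_5 (5T1, order 5), D_5 (5T2, order 10), A_5 (5T4, order 60). By Dedekind's theorem, for a prime p not dividing disc(f) the degrees of the irreducible factors of f mod p form the cycle type of an element of G. Factoring f modulo the 2 such primes p <= 7 (skipping 2, 5, which divide the discriminant), each new pattern first appears at: mod 3: f = (x^5 + 2x^4 + x^3 + x^2 + x + 2), pattern 5; mod 7: f = (x + 2)(x + 3)(x^3 + 6x^2 + 4x + 4), pattern 3+1+1. No other pattern occurs in this range, so the set of observed cycle types is {5, 3+1+1}. Among the candidates above, the only group containing elements of all these cycle types is A_5 (5T4) — each of C_5 (5T1), D_5 (5T2) lacks at least one of them. Hence G = A_5 (5T4), of order 60.

A_5, the alternating group on 5 letters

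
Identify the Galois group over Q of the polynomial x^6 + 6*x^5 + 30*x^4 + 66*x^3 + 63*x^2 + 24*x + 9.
The polynomial f is an irreducible sextic over Q, so G = Gal(f/Q) is one of the 16 transitive subgroups 6T1, ..., 6T16 of S_6. The discriminant of f is -5217636731328, which is not a perfect square, so G is not contained in A_6. The transitive groups of degree 6 not contained in A_6 are: C_6 (6T1, order 6), S_3 (6T2, order 6), D_6 (6T3, order 12), C_3 x S_3 (6T5, order 18), A_4 x C_2 (6T6, order 24), S_4 (6T8, order 24), S_3 x S_3 (6T9, order 36), S_4 x C_2 (6T11, order 48), (S_3 x S_3) : C_2 (6T13, order 72), PGL(2,5) (6T14, order 120), S_6 (6T16, order 720). By Dedekind's theorem, for a prime p not dividing disc(f) the degrees of the irreducible factors of f mod p form the cycle type of an element of G. Factoring f modulo the 21 such primes p <= 89 (skipping 2, 3, 7, which divide the discriminant), each new pattern first appears at: mod 5: f = (x^6 + x^5 + x^3 + 3x^2 + 4x + 4), pattern 6; mod 11: f = (x + 9)(x^5 + 8x^4 + 2x^3 + 4x^2 + 5x + 1), pattern 5+1; mod 13: f = (x + 9)(x + 11)(x^4 + 12x^3 + 3x^2 + x + 6), pattern 4+1+1; mod 23: f = (x + 11)(x + 13)(x^2 + 8x + 5)(x^2 + 20x + 16), pattern 2+2+1+1; mod 43: f = (x^3 + 8x^2 + 22x + 11)(x^3 + 41x^2 + 24x + 36), pattern 3+3; mod 61: f = (x^2 + 23x + 1)(x^2 + 47x + 43)(x^2 + 58x + 30), pattern 2+2+2. No other pattern occurs in this range, so the set of observed cycle types is {6, 5+1, 4+1+1, 2+2+1+1, 3+3, 2+2+2}. The candidates containing elements of all these cycle types are PGL(2,5) (6T14) of order 120, S_6 (6T16) of order 720; the others are excluded. The observed types are precisely the cycle types that occur in PGL(2,5) (6T14) (apart from the identity). Each of the other remaining candidates has further cycle types, and by the Chebotarev density theorem the matching factorization patterns would occur for a proportion of primes equal to their share of the group: S_6 (6T16) additionally contains elements of type 4+2, 3+2+1, 3+1+1+1, 2+1+1+1+1 (265 of its 720 elements, about 37% of primes). None of the 21 primes tested shows any such pattern (for each of these groups the chance of that is below 10^-4), which rules them out. Hence G = PGL(2,5) (6T14), of order 120.

6T14: PGL(2,5)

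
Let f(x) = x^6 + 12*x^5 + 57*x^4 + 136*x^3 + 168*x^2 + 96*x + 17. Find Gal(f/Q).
A_4 x C_2 (order 24)

The polynomial f is an irreducible sextic over Q, so G = Gal(f/Q) is one of the 16 transitive subgroups 6T1, ..., 6T16 of S_6. The discriminant of f is -419904, which is not a perfect square, so G is not contained in A_6. The transitive groups of degree 6 not contained in A_6 are: C_6 (6T1, order 6), S_3 (6T2, order 6), D_6 (6T3, order 12), C_3 x S_3 (6T5, order 18), A_4 x C_2 (6T6, order 24), S_4 (6T8, order 24), S_3 x S_3 (6T9, order 36), S_4 x C_2 (6T11, order 48), (S_3 x S_3) : C_2 (6T13, order 72), PGL(2,5) (6T14, order 120), S_6 (6T16, order 720). By Dedekind's theorem, for a prime p not dividing disc(f) the degrees of the irreducible factors of f mod p form the cycle type of an element of G. Factoring f modulo the 33 such primes p <= 149 (skipping 2, 3, which divide the discriminant), each new pattern first appears at: mod 5: f = (x^3 + 2x + 4)(x^3 + 2x^2 + 3), pattern 3+3; mod 7: f = (x^6 + 5x^5 + x^4 + 3x^3 + 5x + 3), pattern 6; mod 17: f = (x)(x + 4)(x^2 + 4x + 10)(x^2 + 4x + 16), pattern 2+2+1+1; mod 19: f = (x + 8)(x + 9)(x + 14)(x + 15)(x^2 + 4x + 10), pattern 2+1+1+1+1; mod 71: f = (x^2 + 4x + 44)(x^2 + 4x + 49)(x^2 + 4x + 58), pattern 2+2+2. No other pattern occurs in this range, so the set of observed cycle types is {3+3, 6, 2+2+1+1, 2+1+1+1+1, 2+2+2}. The candidates containing elements of all these cycle types are A_4 x C_2 (6T6) of order 24, S_4 x C_2 (6T11) of order 48, (S_3 x S_3) : C_2 (6T13) of order 72, S_6 (6T16) of order 720; the others are excluded. The observed types are precisely the cycle types that occur in A_4 x C_2 (6T6) (apart from the identity). Each of the other remaining candidates has further cycle types, and by the Chebotarev density theorem the matching factorization patterns would occur for a proportion of primes equal to their share of the group: S_4 x C_2 (6T11) additionally contains elements of type 4+2, 4+1+1 (12 of its 48 elements, about 25% of primes); (S_3 x S_3) : C_2 (6T13) additionally contains elements of type 4+2, 3+2+1, 3+1+1+1 (34 of its 72 elements, about 47% of primes); S_6 (6T16) additionally contains elements of type 5+1, 4+2, 4+1+1, 3+2+1, 3+1+1+1 (484 of its 720 elements, about 67% of primes). None of the 33 primes tested shows any such pattern (for each of these groups the chance of that is below 10^-4), which rules them out. Hence G = A_4 x C_2 (6T6), of order 24.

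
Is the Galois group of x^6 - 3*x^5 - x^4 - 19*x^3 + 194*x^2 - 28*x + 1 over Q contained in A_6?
Yes

The polynomial is irreducible of degree 6 over Q. Its discriminant is 598116723780625 = 24456425^2, a perfect square. A Galois group lies in the alternating group exactly when the discriminant is a square in Q, so the Galois group ((C_3 x C_3) : C_4) is contained in A_6.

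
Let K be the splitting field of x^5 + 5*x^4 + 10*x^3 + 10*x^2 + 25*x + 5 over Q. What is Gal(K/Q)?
The polynomial f is an irreducible quintic over Q, so G = Gal(f/Q) is a transitive subgroup of S_5: one of C_5 (5T1, order 5), D_5 (5T2, order 10), F_20 (5T3, order 20), A_5 (5T4, order 60) or S_5 (5T5, order 120). The discriminant of f is 1024000000 = 32000^2, a perfect square, so G is contained in A_5. The transitive groups of degree 5 contained in A_5 are: C_5 (5T1, order 5), D_5 (5T2, order 10), A_5 (5T4, order 60). By Dedekind's theorem, for a prime p not dividing disc(f) the degrees of the irreducible factors of f mod p form the cycle type of an element of G. Factoring f modulo the 2 such primes p <= 7 (skipping 2, 5, which divide the discriminant), each new pattern first appears at: mod 3: f = (x^5 + 2x^4 + x^3 + x^2 + x + 2), pattern 5; mod 7: f = (x + 5)(x + 6)(x^3 + x^2 + 4x + 6), pattern 3+1+1. No other pattern occurs in this range, so the set of observed cycle types is {5, 3+1+1}. Among the candidates above, the only group containing elements of all these cycle types is A_5 (5T4) — each of C_5 (5T1), D_5 (5T2) lacks at least one of them. Hence G = A_5 (5T4), of order 60.

A_5, the alternating group on 5 letters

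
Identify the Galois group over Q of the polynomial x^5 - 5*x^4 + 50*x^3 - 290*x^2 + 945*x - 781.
The polynomial f is an irreducible quintic over Q, so G = Gal(f/Q) is a transitive subgroup of S_5: one of C_5 (5T1, order 5), D_5 (5T2, order 10), F_20 (5T3, order 20), A_5 (5T4, order 60) or S_5 (5T5, order 120). The discriminant of f is 9333105664000000 = 96608000^2, a perfect square, so G is contained in A_5. The transitive groups of degree 5 contained in A_5 are: C_5 (5T1, order 5), D_5 (5T2, order 10), A_5 (5T4, order 60). By Dedekind's theorem, for a prime p not dividing disc(f) the degrees of the irreducible factors of f mod p form the cycle type of an element of G. Factoring f modulo the 2 such primes p <= 7 (skipping 2, 5, which divide the discriminant), each new pattern first appears at: mod 3: f = (x^5 + x^4 + 2x^3 + x^2 + 2), pattern 5; mod 7: f = (x + 1)(x + 5)(x^3 + 3x^2 + 6x + 2), pattern 3+1+1. No other pattern occurs in this range, so the set of observed cycle types is {5, 3+1+1}. Among the candidates above, the only group containing elements of all these cycle types is A_5 (5T4) — each of C_5 (5T1), D_5 (5T2) lacks at least one of them. Hence G = A_5 (5T4), of order 60.

A_5 (also written A5)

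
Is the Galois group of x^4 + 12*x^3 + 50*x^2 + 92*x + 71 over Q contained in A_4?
The polynomial is irreducible of degree 4 over Q. Its discriminant is -165888, which is not a perfect square. A Galois group lies in the alternating group exactly when the discriminant is a square in Q, so the Galois group (D_4) is not contained in A_4.

No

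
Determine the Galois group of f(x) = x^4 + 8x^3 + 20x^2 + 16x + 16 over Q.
4T2: V_4

The polynomial is an irreducible quartic over Q and its discriminant is 589824 = 768^2, a perfect square, so the Galois group is contained in A_4. The resolvent cubic y^3 - 20*y^2 + 64*y splits completely over Q, which gives the Klein four-group V_4.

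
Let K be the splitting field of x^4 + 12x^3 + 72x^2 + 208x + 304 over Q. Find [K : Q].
12

The degree of the splitting field over Q equals the order of the Galois group, so first determine the group. The polynomial is an irreducible quartic over Q and its discriminant is 12845056 = 3584^2, a perfect square, so the Galois group is contained in A_4. The resolvent cubic y^3 - 72*y^2 + 1280*y + 512 is irreducible over Q. An irreducible resolvent with square discriminant gives A_4. The Galois group A_4 (4T4) has order 12, so the splitting field has degree 12 over Q.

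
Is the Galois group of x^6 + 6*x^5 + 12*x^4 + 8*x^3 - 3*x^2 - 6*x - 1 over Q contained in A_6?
The polynomial is irreducible of degree 6 over Q. Its discriminant is -419904, which is not a perfect square. A Galois group lies in the alternating group exactly when the discriminant is a square in Q, so the Galois group (A_4 x C_2) is not contained in A_6.

No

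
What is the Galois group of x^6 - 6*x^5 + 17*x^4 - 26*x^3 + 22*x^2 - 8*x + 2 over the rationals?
The polynomial f is an irreducible sextic over Q, so G = Gal(f/Q) is one of the 16 transitive subgroups 6T1, ..., 6T16 of S_6. The discriminant of f is -187648, which is not a perfect square, so G is not contained in A_6. The transitive groups of degree 6 not contained in A_6 are: C_6 (6T1, order 6), S_3 (6T2, order 6), D_6 (6T3, order 12), C_3 x S_3 (6T5, order 18), A_4 x C_2 (6T6, order 24), S_4 (6T8, order 24), S_3 x S_3 (6T9, order 36), S_4 x C_2 (6T11, order 48), (S_3 x S_3) : C_2 (6T13, order 72), PGL(2,5) (6T14, order 120), S_6 (6T16, order 720). By Dedekind's theorem, for a prime p not dividing disc(f) the degrees of the irreducible factors of f mod p form the cycle type of an element of G. Factoring f modulo the 29 such primes p <= 113 (skipping 2, which divides the discriminant), each new pattern first appears at: mod 3: f = (x^6 + 2x^4 + x^3 + x^2 + x + 2), pattern 6; mod 5: f = (x + 3)(x^2 + 4x + 2)(x^3 + 2x^2 + 4x + 2), pattern 3+2+1; mod 7: f = (x^2 + 4x + 1)(x^4 + 4x^3 + 5x + 2), pattern 4+2; mod 17: f = (x^3 + 14x^2 + 4x + 3)(x^3 + 14x^2 + 4x + 12), pattern 3+3; mod 19: f = (x^2 + 8x + 17)(x^2 + 10x + 13)(x^2 + 14x + 16), pattern 2+2+2; mod 37: f = (x + 20)(x + 33)(x^2 + x + 8)(x^2 + 14x + 20), pattern 2+2+1+1; mod 41: f = (x + 1)(x + 16)(x + 21)(x^3 + 38x^2 + 4x + 31), pattern 3+1+1+1; mod 113: f = (x + 10)(x + 20)(x + 22)(x + 78)(x^2 + 90x + 12), pattern 2+1+1+1+1. No other pattern occurs in this range, so the set of observed cycle types is {6, 3+2+1, 4+2, 3+3, 2+2+2, 2+2+1+1, 3+1+1+1, 2+1+1+1+1}. The candidates containing elements of all these cycle types are (S_3 x S_3) : C_2 (6T13) of order 72, S_6 (6T16) of order 720; the others are excluded. The observed types are precisely the cycle types that occur in (S_3 x S_3) : C_2 (6T13) (apart from the identity). Each of the other remaining candidates has further cycle types, and by the Chebotarev density theorem the matching factorization patterns would occur for a proportion of primes equal to their share of the group: S_6 (6T16) additionally contains elements of type 5+1, 4+1+1 (234 of its 720 elements, about 32% of primes). None of the 29 primes tested shows any such pattern (for each of these groups the chance of that is below 10^-4), which rules them out. Hence G = (S_3 x S_3) : C_2 (6T13), of order 72.

(S_3 x S_3) : C_2 (also written G72)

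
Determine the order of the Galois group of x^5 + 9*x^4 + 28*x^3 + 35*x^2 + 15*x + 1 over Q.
The degree of the splitting field over Q equals the order of the Galois group, so first determine the group. The polynomial f is an irreducible quintic over Q, so G = Gal(f/Q) is a transitive subgroup of S_5: one of C_5 (5T1, order 5), D_5 (5T2, order 10), F_20 (5T3, order 20), A_5 (5T4, order 60) or S_5 (5T5, order 120). The discriminant of f is 14641 = 121^2, a perfect square, so G is contained in A_5. The transitive groups of degree 5 contained in A_5 are: C_5 (5T1, order 5), D_5 (5T2, order 10), A_5 (5T4, order 60). By Dedekind's theorem, for a prime p not dividing disc(f) the degrees of the irreducible factors of f mod p form the cycle type of an element of G. Factoring f modulo the 14 such primes p <= 47 (skipping 11, which divides the discriminant), each new pattern first appears at: mod 2: f = (x^5 + x^4 + x^2 + x + 1), pattern 5; mod 23: f = (x + 6)(x + 8)(x + 12)(x + 13)(x + 16), pattern 1+1+1+1+1. No other pattern occurs in this range, so the set of observed cycle types is {5, 1+1+1+1+1}. The candidates containing elements of all these cycle types are C_5 (5T1) of order 5, D_5 (5T2) of order 10, A_5 (5T4) of order 60; the others are excluded. The observed types are precisely the cycle types that occur in C_5 (5T1). Each of the other remaining candidates has further cycle types, and by the Chebotarev density theorem the matching factorization patterns would occur for a proportion of primes equal to their share of the group: D_5 (5T2) additionally contains elements of type 2+2+1 (5 of its 10 elements, about 50% of primes); A_5 (5T4) additionally contains elements of type 3+1+1, 2+2+1 (35 of its 60 elements, about 58% of primes). None of the 14 primes tested shows any such pattern (for each of these groups the chance of that is below 10^-4), which rules them out. Hence G = C_5 (5T1), of order 5. The Galois group C_5 (5T1) has order 5, so the splitting field has degree 5 over Q.

5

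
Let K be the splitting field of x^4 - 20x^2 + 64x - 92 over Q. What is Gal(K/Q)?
D_4 (also written D4)

The polynomial is an irreducible quartic over Q and its discriminant is -104857600, which is not a perfect square, so the Galois group is not contained in A_4. The resolvent cubic y^3 + 20*y^2 + 368*y + 3264 has exactly one rational root, so the Galois group is C_4 or D_4. The quartic remains irreducible over Q(sqrt(disc)), so the group is D_4.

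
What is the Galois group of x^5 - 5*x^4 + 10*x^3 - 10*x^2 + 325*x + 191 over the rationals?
The polynomial f is an irreducible quintic over Q, so G = Gal(f/Q) is a transitive subgroup of S_5: one of C_5 (5T1, order 5), D_5 (5T2, order 10), F_20 (5T3, order 20), A_5 (5T4, order 60) or S_5 (5T5, order 120). The discriminant of f is 1073741824000000 = 32768000^2, a perfect square, so G is contained in A_5. The transitive groups of degree 5 contained in A_5 are: C_5 (5T1, order 5), D_5 (5T2, order 10), A_5 (5T4, order 60). By Dedekind's theorem, for a prime p not dividing disc(f) the degrees of the irreducible factors of f mod p form the cycle type of an element of G. Factoring f modulo the 2 such primes p <= 7 (skipping 2, 5, which divide the discriminant), each new pattern first appears at: mod 3: f = (x^5 + x^4 + x^3 + 2x^2 + x + 2), pattern 5; mod 7: f = (x + 3)(x + 5)(x^3 + x^2 + x + 2), pattern 3+1+1. No other pattern occurs in this range, so the set of observed cycle types is {5, 3+1+1}. Among the candidates above, the only group containing elements of all these cycle types is A_5 (5T4) — each of C_5 (5T1), D_5 (5T2) lacks at least one of them. Hence G = A_5 (5T4), of order 60.

A_5 (also written A5)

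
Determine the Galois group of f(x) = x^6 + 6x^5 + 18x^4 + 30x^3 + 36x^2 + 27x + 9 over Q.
C_6

The polynomial f is an irreducible sextic over Q, so G = Gal(f/Q) is one of the 16 transitive subgroups 6T1, ..., 6T16 of S_6. The discriminant of f is -129140163, which is not a perfect square, so G is not contained in A_6. The transitive groups of degree 6 not contained in A_6 are: C_6 (6T1, order 6), S_3 (6T2, order 6), D_6 (6T3, order 12), C_3 x S_3 (6T5, order 18), A_4 x C_2 (6T6, order 24), S_4 (6T8, order 24), S_3 x S_3 (6T9, order 36), S_4 x C_2 (6T11, order 48), (S_3 x S_3) : C_2 (6T13, order 72), PGL(2,5) (6T14, order 120), S_6 (6T16, order 720). By Dedekind's theorem, for a prime p not dividing disc(f) the degrees of the irreducible factors of f mod p form the cycle type of an element of G. Factoring f modulo the 37 such primes p <= 163 (skipping 3, which divides the discriminant), each new pattern first appears at: mod 2: f = (x^6 + x + 1), pattern 6; mod 7: f = (x^3 + 3x^2 + 4x + 1)(x^3 + 3x^2 + 5x + 2), pattern 3+3; mod 17: f = (x^2 + 5x + 13)(x^2 + 6x + 4)(x^2 + 12x + 9), pattern 2+2+2; mod 19: f = (x + 2)(x + 3)(x + 5)(x + 7)(x + 12)(x + 15), pattern 1+1+1+1+1+1. No other pattern occurs in this range, so the set of observed cycle types is {6, 3+3, 2+2+2, 1+1+1+1+1+1}. The candidates containing elements of all these cycle types are C_6 (6T1) of order 6, D_6 (6T3) of order 12, C_3 x S_3 (6T5) of order 18, A_4 x C_2 (6T6) of order 24, S_3 x S_3 (6T9) of order 36, S_4 x C_2 (6T11) of order 48, (S_3 x S_3) : C_2 (6T13) of order 72, PGL(2,5) (6T14) of order 120, S_6 (6T16) of order 720; the others are excluded. The observed types are precisely the cycle types that occur in C_6 (6T1). Each of the other remaining candidates has further cycle types, and by the Chebotarev density theorem the matching factorization patterns would occur for a proportion of primes equal to their share of the group: D_6 (6T3) additionally contains elements of type 2+2+1+1 (3 of its 12 elements, about 25% of primes); C_3 x S_3 (6T5) additionally contains elements of type 3+1+1+1 (4 of its 18 elements, about 22% of primes); A_4 x C_2 (6T6) additionally contains elements of type 2+2+1+1, 2+1+1+1+1 (6 of its 24 elements, about 25% of primes); S_3 x S_3 (6T9) additionally contains elements of type 3+1+1+1, 2+2+1+1 (13 of its 36 elements, about 36% of primes); S_4 x C_2 (6T11) additionally contains elements of type 4+2, 4+1+1, 2+2+1+1, 2+1+1+1+1 (24 of its 48 elements, about 50% of primes); (S_3 x S_3) : C_2 (6T13) additionally contains elements of type 4+2, 3+2+1, 3+1+1+1, 2+2+1+1, 2+1+1+1+1 (49 of its 72 elements, about 68% of primes); PGL(2,5) (6T14) additionally contains elements of type 5+1, 4+1+1, 2+2+1+1 (69 of its 120 elements, about 58% of primes); S_6 (6T16) additionally contains elements of type 5+1, 4+2, 4+1+1, 3+2+1, 3+1+1+1, 2+2+1+1, 2+1+1+1+1 (544 of its 720 elements, about 76% of primes). None of the 37 primes tested shows any such pattern (for each of these groups the chance of that is below 10^-4), which rules them out. Hence G = C_6 (6T1), of order 6.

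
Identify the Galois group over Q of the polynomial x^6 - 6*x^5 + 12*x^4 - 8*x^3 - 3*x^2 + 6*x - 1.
A_4 x C_2

The polynomial f is an irreducible sextic over Q, so G = Gal(f/Q) is one of the 16 transitive subgroups 6T1, ..., 6T16 of S_6. The discriminant of f is -419904, which is not a perfect square, so G is not contained in A_6. The transitive groups of degree 6 not contained in A_6 are: C_6 (6T1, order 6), S_3 (6T2, order 6), D_6 (6T3, order 12), C_3 x S_3 (6T5, order 18), A_4 x C_2 (6T6, order 24), S_4 (6T8, order 24), S_3 x S_3 (6T9, order 36), S_4 x C_2 (6T11, order 48), (S_3 x S_3) : C_2 (6T13, order 72), PGL(2,5) (6T14, order 120), S_6 (6T16, order 720). By Dedekind's theorem, for a prime p not dividing disc(f) the degrees of the irreducible factors of f mod p form the cycle type of an element of G. Factoring f modulo the 33 such primes p <= 149 (skipping 2, 3, which divide the discriminant), each new pattern first appears at: mod 5: f = (x^3 + x^2 + 4x + 1)(x^3 + 3x^2 + 4), pattern 3+3; mod 7: f = (x^6 + x^5 + 5x^4 + 6x^3 + 4x^2 + 6x + 6), pattern 6; mod 17: f = (x + 1)(x + 14)(x^2 + 15x + 7)(x^2 + 15x + 13), pattern 2+2+1+1; mod 19: f = (x + 5)(x + 6)(x + 11)(x + 12)(x^2 + 17x + 7), pattern 2+1+1+1+1; mod 71: f = (x^2 + 69x + 41)(x^2 + 69x + 46)(x^2 + 69x + 55), pattern 2+2+2. No other pattern occurs in this range, so the set of observed cycle types is {3+3, 6, 2+2+1+1, 2+1+1+1+1, 2+2+2}. The candidates containing elements of all these cycle types are A_4 x C_2 (6T6) of order 24, S_4 x C_2 (6T11) of order 48, (S_3 x S_3) : C_2 (6T13) of order 72, S_6 (6T16) of order 720; the others are excluded. The observed types are precisely the cycle types that occur in A_4 x C_2 (6T6) (apart from the identity). Each of the other remaining candidates has further cycle types, and by the Chebotarev density theorem the matching factorization patterns would occur for a proportion of primes equal to their share of the group: S_4 x C_2 (6T11) additionally contains elements of type 4+2, 4+1+1 (12 of its 48 elements, about 25% of primes); (S_3 x S_3) : C_2 (6T13) additionally contains elements of type 4+2, 3+2+1, 3+1+1+1 (34 of its 72 elements, about 47% of primes); S_6 (6T16) additionally contains elements of type 5+1, 4+2, 4+1+1, 3+2+1, 3+1+1+1 (484 of its 720 elements, about 67% of primes). None of the 33 primes tested shows any such pattern (for each of these groups the chance of that is below 10^-4), which rules them out. Hence G = A_4 x C_2 (6T6), of order 24.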